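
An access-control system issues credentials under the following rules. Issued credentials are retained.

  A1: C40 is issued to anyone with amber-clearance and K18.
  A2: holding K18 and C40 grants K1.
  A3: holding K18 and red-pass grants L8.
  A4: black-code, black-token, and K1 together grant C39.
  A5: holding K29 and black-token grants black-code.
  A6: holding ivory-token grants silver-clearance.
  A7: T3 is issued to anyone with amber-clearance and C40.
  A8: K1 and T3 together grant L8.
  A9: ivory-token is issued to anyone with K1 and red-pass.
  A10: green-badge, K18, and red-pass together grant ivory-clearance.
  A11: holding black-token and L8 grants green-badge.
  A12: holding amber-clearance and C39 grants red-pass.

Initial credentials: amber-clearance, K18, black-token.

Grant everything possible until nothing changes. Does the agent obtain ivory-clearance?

ivory-clearance would need green-badge, K18, and red-pass (A10), but red-pass is never granted.

No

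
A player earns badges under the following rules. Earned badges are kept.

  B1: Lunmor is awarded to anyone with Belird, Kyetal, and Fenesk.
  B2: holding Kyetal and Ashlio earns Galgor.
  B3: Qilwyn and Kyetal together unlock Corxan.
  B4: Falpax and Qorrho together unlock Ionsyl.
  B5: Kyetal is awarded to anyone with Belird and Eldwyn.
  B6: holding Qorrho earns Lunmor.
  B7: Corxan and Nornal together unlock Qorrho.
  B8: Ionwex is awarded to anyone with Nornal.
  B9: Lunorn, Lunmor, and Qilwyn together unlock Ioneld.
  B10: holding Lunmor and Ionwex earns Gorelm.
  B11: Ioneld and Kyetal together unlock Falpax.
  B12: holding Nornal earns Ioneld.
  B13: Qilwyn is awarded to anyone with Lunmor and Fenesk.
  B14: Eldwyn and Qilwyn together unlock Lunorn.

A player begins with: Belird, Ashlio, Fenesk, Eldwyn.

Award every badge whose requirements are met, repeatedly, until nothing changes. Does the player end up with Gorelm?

Gorelm would need Lunmor and Ionwex (B10), but Ionwex is never earned.

No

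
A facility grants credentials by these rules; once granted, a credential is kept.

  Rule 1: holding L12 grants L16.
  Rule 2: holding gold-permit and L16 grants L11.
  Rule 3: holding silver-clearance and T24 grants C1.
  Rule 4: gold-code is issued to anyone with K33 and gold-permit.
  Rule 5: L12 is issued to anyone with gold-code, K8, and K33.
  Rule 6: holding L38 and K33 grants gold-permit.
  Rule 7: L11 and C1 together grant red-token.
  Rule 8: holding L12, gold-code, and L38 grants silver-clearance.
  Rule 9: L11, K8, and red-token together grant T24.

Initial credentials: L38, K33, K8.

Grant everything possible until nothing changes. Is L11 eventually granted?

Yes

Holding L38 and K33 grants gold-permit (Rule 6).
Holding K33 and gold-permit grants gold-code (Rule 4).
Holding gold-code, K8, and K33 grants L12 (Rule 5).
Holding L12 grants L16 (Rule 1).
Holding gold-permit and L16 grants L11 (Rule 2).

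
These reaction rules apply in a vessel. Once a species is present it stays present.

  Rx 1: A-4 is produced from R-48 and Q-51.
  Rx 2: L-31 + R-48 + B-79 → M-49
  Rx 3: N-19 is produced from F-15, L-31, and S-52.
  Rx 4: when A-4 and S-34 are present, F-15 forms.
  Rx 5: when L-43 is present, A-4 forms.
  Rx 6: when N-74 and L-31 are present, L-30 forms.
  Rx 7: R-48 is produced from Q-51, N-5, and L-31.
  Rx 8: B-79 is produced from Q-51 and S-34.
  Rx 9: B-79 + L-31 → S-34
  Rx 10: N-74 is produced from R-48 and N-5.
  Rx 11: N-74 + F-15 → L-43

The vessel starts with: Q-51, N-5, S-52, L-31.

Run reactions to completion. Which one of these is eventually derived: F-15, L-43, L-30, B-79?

L-30

Q-51, N-5, and L-31 present → R-48 forms (Rx 7).
R-48 and N-5 present → N-74 forms (Rx 10).
N-74 and L-31 present → L-30 forms (Rx 6).
F-15 would need A-4 and S-34 (Rx 4), but S-34 never forms. B-79 would need Q-51 and S-34 (Rx 8), but S-34 never forms. L-43 would need N-74 and F-15 (Rx 11), but F-15 never forms.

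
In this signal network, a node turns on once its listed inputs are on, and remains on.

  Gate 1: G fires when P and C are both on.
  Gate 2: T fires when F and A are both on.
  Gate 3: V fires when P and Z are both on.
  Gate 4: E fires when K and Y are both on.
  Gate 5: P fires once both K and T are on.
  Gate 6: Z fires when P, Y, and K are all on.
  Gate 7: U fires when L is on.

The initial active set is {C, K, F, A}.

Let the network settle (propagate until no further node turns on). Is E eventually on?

E would need K and Y (Gate 4), but Y never turns on.

No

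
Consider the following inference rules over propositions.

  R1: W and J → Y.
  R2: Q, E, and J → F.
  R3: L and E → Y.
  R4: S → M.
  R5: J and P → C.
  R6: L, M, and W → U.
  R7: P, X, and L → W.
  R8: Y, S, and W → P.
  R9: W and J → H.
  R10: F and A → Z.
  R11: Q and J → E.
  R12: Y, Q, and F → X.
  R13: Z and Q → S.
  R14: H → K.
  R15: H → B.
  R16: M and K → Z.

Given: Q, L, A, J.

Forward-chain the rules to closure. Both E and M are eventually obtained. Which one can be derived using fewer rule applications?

E

E: Q and J hold, so E follows (R11). [1 rule application]
M: Q and J hold, so E follows (R11). From Q, E, and J, R2 gives F. From F and A, R10 gives Z. Z and Q hold, so S follows (R13). From S, R4 gives M. [5 rule applications]
E needs fewer.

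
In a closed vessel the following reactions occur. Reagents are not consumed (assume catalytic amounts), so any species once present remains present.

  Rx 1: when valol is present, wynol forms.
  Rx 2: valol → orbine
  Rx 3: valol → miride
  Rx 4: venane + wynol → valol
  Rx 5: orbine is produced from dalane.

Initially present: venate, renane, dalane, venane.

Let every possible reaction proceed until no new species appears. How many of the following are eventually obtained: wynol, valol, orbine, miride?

1

dalane present → orbine forms (Rx 5).
wynol would need valol (Rx 1), but valol never forms.
valol would need venane and wynol (Rx 4), but wynol never forms.
orbine: reached.
miride would need valol (Rx 3), but valol never forms.
Reached: orbine — 1 of the 4.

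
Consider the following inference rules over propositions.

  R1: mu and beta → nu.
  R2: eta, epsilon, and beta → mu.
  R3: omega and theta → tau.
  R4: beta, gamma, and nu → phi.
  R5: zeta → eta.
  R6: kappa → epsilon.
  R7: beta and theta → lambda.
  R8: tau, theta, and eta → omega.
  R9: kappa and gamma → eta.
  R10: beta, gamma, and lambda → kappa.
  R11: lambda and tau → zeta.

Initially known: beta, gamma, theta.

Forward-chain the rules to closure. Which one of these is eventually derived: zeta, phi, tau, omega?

From beta and theta, R7 gives lambda.
beta, gamma, and lambda hold, so kappa follows (R10).
From kappa and gamma, R9 gives eta.
kappa holds, so epsilon follows (R6).
From eta, epsilon, and beta, R2 gives mu.
From mu and beta, R1 gives nu.
From beta, gamma, and nu, R4 gives phi.
zeta would need lambda and tau (R11), but tau is never established. tau would need omega and theta (R3), but omega is never established. omega would need tau, theta, and eta (R8), but tau is never established.

phi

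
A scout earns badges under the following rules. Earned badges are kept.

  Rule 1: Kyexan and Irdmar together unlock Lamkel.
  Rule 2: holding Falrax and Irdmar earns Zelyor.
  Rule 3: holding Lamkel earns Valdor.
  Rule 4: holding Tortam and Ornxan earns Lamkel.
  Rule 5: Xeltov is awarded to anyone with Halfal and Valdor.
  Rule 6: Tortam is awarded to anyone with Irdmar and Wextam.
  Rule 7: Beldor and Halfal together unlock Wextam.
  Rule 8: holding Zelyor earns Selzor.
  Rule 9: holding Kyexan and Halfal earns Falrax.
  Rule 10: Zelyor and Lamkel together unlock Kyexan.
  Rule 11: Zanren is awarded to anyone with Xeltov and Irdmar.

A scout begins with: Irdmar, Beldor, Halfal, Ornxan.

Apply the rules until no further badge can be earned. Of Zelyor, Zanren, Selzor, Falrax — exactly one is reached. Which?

With Beldor and Halfal, Wextam is earned (Rule 7).
With Irdmar and Wextam, Tortam is earned (Rule 6).
With Tortam and Ornxan, Lamkel is earned (Rule 4).
With Lamkel, Valdor is earned (Rule 3).
With Halfal and Valdor, Xeltov is earned (Rule 5).
With Xeltov and Irdmar, Zanren is earned (Rule 11).
Selzor would need Zelyor (Rule 8), but Zelyor is never earned. Zelyor would need Falrax and Irdmar (Rule 2), but Falrax is never earned. Falrax would need Kyexan and Halfal (Rule 9), but Kyexan is never earned.

Zanren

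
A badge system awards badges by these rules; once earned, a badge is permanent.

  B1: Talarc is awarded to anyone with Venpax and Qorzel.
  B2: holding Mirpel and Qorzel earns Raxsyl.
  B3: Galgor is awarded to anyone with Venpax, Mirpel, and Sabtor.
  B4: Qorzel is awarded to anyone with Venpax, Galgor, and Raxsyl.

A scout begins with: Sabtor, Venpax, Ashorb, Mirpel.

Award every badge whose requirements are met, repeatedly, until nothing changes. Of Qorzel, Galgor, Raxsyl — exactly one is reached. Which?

Galgor

With Venpax, Mirpel, and Sabtor, Galgor is earned (B3).
Qorzel would need Venpax, Galgor, and Raxsyl (B4), but Raxsyl is never earned. Raxsyl would need Mirpel and Qorzel (B2), but Qorzel is never earned.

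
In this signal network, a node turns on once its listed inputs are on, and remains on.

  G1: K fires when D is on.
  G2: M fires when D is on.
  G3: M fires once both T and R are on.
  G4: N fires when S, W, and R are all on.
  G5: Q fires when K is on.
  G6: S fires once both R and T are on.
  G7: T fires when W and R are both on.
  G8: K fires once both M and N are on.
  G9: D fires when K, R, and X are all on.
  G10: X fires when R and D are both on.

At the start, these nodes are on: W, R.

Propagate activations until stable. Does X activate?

No

X would need R and D (G10), but D never turns on.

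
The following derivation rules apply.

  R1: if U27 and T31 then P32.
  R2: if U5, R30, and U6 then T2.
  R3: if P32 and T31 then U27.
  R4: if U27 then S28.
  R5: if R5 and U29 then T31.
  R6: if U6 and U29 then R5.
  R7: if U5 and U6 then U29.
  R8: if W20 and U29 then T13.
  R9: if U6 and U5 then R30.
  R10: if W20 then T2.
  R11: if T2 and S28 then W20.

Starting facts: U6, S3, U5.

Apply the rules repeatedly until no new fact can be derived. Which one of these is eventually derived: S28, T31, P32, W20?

From U5 and U6, R7 gives U29.
U6 and U29 hold, so R5 follows (R6).
R5 and U29 hold, so T31 follows (R5).
P32 would need U27 and T31 (R1), but U27 is never established. W20 would need T2 and S28 (R11), but S28 is never established. S28 would need U27 (R4), but U27 is never established.

T31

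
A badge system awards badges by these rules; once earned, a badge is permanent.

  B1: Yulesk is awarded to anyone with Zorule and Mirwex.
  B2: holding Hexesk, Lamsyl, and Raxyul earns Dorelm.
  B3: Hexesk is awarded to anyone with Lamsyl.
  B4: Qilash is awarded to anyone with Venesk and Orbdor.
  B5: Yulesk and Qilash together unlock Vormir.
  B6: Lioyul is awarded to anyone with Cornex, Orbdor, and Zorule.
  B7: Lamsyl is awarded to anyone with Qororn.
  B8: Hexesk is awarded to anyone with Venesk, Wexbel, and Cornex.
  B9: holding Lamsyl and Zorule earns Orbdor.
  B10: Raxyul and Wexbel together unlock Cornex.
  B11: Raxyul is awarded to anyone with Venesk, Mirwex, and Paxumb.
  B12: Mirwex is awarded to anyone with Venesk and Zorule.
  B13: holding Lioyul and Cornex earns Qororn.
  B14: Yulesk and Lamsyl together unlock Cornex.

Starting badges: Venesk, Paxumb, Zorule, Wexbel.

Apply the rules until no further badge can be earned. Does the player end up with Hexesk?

Yes

With Venesk and Zorule, Mirwex is earned (B12).
With Venesk, Mirwex, and Paxumb, Raxyul is earned (B11).
With Raxyul and Wexbel, Cornex is earned (B10).
With Venesk, Wexbel, and Cornex, Hexesk is earned (B8).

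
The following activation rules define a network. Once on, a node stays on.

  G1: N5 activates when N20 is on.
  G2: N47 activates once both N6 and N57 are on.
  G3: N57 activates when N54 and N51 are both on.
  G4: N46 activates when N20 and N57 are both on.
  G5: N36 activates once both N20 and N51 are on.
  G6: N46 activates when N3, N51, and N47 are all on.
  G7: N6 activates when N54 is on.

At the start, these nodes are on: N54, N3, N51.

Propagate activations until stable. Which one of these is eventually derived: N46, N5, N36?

G7: N54 on → N6 on.
G3: N54 and N51 on → N57 on.
G2: N6 and N57 on → N47 on.
N3, N51, and N47 are on, so N46 activates (G6).
N36 would need N20 and N51 (G5), but N20 never turns on. N5 would need N20 (G1), but N20 never turns on.

N46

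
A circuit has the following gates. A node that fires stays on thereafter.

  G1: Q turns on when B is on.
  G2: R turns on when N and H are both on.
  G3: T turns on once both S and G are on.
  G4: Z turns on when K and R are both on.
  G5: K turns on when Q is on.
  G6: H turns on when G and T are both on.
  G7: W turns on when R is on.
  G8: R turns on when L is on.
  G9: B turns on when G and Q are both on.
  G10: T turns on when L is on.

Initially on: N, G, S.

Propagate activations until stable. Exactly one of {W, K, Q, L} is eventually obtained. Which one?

W

S and G are on, so T turns on (G3).
G6: G and T on → H on.
N and H are on, so R turns on (G2).
G7: R on → W on.
Q would need B (G1), but B never turns on. No rule produces L, and it is not given. K would need Q (G5), but Q never turns on.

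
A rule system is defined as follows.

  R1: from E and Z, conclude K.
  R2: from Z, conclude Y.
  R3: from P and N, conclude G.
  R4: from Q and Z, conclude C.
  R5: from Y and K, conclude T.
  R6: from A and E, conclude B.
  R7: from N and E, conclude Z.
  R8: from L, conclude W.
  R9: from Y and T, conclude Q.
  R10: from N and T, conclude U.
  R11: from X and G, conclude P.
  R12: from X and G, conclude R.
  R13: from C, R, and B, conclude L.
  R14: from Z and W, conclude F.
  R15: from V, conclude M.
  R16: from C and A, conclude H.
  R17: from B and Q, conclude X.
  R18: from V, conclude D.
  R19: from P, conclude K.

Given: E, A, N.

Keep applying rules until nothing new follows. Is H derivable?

Yes

N and E hold, so Z follows (R7).
From E and Z, R1 gives K.
Z holds, so Y follows (R2).
From Y and K, R5 gives T.
Y and T hold, so Q follows (R9).
Q and Z hold, so C follows (R4).
From C and A, R16 gives H.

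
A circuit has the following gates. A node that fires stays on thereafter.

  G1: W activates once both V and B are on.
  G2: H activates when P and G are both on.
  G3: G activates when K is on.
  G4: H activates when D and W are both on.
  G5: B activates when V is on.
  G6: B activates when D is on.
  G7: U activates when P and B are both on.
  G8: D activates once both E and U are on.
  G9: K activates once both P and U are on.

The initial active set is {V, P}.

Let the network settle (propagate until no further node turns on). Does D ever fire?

D would need E and U (G8), but E never turns on.

No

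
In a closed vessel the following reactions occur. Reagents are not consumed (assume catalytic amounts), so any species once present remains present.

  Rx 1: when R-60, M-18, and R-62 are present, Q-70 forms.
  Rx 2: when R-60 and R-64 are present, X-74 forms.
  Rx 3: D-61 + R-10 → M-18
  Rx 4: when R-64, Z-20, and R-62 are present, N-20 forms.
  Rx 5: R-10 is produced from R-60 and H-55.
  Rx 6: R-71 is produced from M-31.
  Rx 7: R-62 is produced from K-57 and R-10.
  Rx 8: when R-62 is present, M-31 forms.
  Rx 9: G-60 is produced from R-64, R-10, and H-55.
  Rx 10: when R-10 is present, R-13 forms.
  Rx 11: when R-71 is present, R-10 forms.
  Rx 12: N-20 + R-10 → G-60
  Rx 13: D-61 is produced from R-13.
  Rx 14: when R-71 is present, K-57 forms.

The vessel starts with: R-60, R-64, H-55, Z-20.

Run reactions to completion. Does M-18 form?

R-60 and H-55 present → R-10 forms (Rx 5).
R-10 present → R-13 forms (Rx 10).
R-13 present → D-61 forms (Rx 13).
D-61 and R-10 present → M-18 forms (Rx 3).

Yes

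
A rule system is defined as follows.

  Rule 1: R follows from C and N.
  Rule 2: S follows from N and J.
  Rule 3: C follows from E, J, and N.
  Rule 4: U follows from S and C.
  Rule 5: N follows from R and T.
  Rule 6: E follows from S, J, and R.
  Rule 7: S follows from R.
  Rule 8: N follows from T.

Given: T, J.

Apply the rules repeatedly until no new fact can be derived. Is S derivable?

From T, Rule 8 gives N.
From N and J, Rule 2 gives S.

Yes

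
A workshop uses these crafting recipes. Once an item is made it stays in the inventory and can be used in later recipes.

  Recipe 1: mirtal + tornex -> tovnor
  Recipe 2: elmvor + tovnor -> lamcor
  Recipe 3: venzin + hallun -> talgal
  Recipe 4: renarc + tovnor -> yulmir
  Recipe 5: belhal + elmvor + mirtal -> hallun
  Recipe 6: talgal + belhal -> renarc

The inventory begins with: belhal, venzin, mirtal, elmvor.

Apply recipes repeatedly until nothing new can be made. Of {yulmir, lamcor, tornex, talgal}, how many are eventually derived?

1

belhal + elmvor + mirtal -> hallun (Recipe 5).
Using Recipe 3, venzin and hallun make talgal.
yulmir would need renarc and tovnor (Recipe 4), but tovnor is never obtained.
lamcor would need elmvor and tovnor (Recipe 2), but tovnor is never obtained.
No rule produces tornex, and it is not given.
talgal: reached.
Reached: talgal — 1 of the 4.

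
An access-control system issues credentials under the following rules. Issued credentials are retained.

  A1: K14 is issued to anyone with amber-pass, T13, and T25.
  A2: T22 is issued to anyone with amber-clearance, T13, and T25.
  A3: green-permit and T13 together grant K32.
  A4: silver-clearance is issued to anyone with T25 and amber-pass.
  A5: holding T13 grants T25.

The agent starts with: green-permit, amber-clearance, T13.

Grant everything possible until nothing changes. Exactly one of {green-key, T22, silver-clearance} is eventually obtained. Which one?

T22

Holding T13 grants T25 (A5).
Holding amber-clearance, T13, and T25 grants T22 (A2).
No rule produces green-key, and it is not given. silver-clearance would need T25 and amber-pass (A4), but amber-pass is never granted.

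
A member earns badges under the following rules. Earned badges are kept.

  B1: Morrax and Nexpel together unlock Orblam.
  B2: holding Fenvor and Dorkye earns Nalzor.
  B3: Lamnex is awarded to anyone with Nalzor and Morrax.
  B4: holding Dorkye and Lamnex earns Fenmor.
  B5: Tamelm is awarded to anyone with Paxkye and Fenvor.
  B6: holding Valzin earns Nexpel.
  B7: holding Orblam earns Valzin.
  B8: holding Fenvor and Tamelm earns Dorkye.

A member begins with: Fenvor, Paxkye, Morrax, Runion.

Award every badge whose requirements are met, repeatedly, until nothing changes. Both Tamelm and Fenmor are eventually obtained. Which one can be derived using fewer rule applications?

Tamelm: With Paxkye and Fenvor, Tamelm is earned (B5). [1 rule application]
Fenmor: With Paxkye and Fenvor, Tamelm is earned (B5). With Fenvor and Tamelm, Dorkye is earned (B8). With Fenvor and Dorkye, Nalzor is earned (B2). With Nalzor and Morrax, Lamnex is earned (B3). With Dorkye and Lamnex, Fenmor is earned (B4). [5 rule applications]
Tamelm needs fewer.

Tamelm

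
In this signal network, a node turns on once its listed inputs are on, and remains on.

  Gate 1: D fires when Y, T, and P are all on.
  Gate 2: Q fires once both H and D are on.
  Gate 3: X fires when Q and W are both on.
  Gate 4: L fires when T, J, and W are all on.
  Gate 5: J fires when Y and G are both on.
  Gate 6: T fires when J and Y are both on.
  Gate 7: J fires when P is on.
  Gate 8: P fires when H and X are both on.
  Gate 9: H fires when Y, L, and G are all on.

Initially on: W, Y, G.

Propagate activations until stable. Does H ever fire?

Yes

Gate 5: Y and G on → J on.
J and Y are on, so T fires (Gate 6).
T, J, and W are on, so L fires (Gate 4).
Gate 9: Y, L, and G on → H on.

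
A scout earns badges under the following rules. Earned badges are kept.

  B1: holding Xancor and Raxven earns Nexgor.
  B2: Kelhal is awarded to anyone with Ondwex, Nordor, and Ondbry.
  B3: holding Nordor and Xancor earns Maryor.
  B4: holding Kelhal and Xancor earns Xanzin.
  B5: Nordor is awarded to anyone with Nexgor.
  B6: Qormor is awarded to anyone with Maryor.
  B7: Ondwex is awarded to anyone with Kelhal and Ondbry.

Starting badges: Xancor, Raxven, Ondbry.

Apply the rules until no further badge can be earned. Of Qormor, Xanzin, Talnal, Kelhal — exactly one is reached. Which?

With Xancor and Raxven, Nexgor is earned (B1).
With Nexgor, Nordor is earned (B5).
With Nordor and Xancor, Maryor is earned (B3).
With Maryor, Qormor is earned (B6).
Kelhal would need Ondwex, Nordor, and Ondbry (B2), but Ondwex is never earned. No rule produces Talnal, and it is not given. Xanzin would need Kelhal and Xancor (B4), but Kelhal is never earned.

Qormor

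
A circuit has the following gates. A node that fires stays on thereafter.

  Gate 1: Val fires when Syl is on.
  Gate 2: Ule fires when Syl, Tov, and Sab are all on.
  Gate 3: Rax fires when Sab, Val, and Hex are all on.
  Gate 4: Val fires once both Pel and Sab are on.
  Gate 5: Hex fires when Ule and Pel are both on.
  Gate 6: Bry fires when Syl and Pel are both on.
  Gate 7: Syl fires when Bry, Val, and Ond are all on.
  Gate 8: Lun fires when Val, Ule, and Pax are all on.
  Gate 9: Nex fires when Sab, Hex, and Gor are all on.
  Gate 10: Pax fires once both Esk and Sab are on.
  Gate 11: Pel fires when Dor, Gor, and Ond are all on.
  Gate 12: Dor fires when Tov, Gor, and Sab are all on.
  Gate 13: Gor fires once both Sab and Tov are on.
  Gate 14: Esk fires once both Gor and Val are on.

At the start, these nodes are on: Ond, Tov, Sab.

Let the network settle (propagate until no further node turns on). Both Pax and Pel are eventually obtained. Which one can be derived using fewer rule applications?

Pel: Sab and Tov are on, so Gor fires (Gate 13). Tov, Gor, and Sab are on, so Dor fires (Gate 12). Gate 11: Dor, Gor, and Ond on → Pel on. [3 rule applications]
Pax: Gate 13: Sab and Tov on → Gor on. Gate 12: Tov, Gor, and Sab on → Dor on. Dor, Gor, and Ond are on, so Pel fires (Gate 11). Gate 4: Pel and Sab on → Val on. Gor and Val are on, so Esk fires (Gate 14). Esk and Sab are on, so Pax fires (Gate 10). [6 rule applications]
Pel needs fewer.

Pel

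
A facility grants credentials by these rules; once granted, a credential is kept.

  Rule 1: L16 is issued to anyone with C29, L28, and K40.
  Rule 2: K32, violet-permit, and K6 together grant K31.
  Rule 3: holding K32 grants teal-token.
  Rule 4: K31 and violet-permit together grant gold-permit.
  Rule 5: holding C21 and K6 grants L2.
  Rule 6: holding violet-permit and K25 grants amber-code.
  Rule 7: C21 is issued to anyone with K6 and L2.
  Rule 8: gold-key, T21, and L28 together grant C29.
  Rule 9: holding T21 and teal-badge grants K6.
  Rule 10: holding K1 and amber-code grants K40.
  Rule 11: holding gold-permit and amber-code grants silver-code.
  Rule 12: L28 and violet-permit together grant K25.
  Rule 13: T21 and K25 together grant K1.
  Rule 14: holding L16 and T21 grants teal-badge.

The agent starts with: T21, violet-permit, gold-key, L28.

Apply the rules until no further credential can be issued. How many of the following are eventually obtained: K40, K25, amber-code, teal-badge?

4

Holding gold-key, T21, and L28 grants C29 (Rule 8).
Holding L28 and violet-permit grants K25 (Rule 12).
Holding T21 and K25 grants K1 (Rule 13).
Holding violet-permit and K25 grants amber-code (Rule 6).
Holding K1 and amber-code grants K40 (Rule 10).
Holding C29, L28, and K40 grants L16 (Rule 1).
Holding L16 and T21 grants teal-badge (Rule 14).
K40: reached.
K25: reached.
amber-code: reached.
teal-badge: reached.
All 4 are reached.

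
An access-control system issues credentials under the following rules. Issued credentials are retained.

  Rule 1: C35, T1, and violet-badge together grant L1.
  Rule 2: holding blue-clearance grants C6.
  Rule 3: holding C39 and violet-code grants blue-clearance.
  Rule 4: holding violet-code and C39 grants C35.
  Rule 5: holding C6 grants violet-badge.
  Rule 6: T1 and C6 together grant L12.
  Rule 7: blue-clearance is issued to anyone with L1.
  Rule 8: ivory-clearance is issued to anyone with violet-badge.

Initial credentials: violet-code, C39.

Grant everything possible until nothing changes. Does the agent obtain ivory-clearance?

Yes

Holding C39 and violet-code grants blue-clearance (Rule 3).
Holding blue-clearance grants C6 (Rule 2).
Holding C6 grants violet-badge (Rule 5).
Holding violet-badge grants ivory-clearance (Rule 8).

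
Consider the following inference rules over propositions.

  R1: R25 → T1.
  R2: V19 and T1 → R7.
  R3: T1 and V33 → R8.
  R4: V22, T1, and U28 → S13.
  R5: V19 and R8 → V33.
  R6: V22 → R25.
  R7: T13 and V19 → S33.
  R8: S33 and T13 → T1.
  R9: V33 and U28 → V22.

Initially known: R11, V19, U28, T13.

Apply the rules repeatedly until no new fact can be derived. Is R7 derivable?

Yes

T13 and V19 hold, so S33 follows (R7).
From S33 and T13, R8 gives T1.
V19 and T1 hold, so R7 follows (R2).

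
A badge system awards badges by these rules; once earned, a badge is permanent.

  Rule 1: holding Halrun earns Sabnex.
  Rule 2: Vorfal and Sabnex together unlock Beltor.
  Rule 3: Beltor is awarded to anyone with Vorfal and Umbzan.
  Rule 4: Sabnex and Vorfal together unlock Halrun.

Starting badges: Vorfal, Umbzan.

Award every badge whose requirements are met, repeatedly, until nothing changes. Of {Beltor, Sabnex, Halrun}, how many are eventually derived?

1

With Vorfal and Umbzan, Beltor is earned (Rule 3).
Beltor: reached.
Sabnex would need Halrun (Rule 1), but Halrun is never earned.
Halrun would need Sabnex and Vorfal (Rule 4), but Sabnex is never earned.
Reached: Beltor — 1 of the 3.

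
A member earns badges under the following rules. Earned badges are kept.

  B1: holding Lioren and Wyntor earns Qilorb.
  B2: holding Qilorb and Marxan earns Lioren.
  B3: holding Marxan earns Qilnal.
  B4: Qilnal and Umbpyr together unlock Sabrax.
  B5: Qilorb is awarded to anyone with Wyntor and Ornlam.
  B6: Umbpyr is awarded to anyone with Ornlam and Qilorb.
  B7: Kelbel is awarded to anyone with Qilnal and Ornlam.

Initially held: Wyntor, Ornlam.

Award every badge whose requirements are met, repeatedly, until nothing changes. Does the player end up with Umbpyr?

Yes

With Wyntor and Ornlam, Qilorb is earned (B5).
With Ornlam and Qilorb, Umbpyr is earned (B6).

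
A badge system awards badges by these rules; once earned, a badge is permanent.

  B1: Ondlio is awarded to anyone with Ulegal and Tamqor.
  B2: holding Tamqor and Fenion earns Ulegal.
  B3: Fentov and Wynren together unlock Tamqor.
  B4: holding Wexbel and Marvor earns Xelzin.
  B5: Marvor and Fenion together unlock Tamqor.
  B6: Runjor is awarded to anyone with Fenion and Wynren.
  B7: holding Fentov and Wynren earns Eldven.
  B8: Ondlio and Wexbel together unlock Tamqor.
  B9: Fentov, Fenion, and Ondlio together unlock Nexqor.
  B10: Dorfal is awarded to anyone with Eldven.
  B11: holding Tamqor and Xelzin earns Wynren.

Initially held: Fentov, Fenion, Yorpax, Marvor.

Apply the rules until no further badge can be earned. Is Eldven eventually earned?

Eldven would need Fentov and Wynren (B7), but Wynren is never earned.

No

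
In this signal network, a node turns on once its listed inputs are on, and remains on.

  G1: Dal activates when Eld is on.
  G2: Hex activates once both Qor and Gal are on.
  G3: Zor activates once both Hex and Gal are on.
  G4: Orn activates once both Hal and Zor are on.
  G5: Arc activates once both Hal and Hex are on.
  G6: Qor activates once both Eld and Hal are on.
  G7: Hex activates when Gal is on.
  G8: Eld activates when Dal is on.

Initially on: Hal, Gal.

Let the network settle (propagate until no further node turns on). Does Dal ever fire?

Dal would need Eld (G1), but Eld never turns on.

No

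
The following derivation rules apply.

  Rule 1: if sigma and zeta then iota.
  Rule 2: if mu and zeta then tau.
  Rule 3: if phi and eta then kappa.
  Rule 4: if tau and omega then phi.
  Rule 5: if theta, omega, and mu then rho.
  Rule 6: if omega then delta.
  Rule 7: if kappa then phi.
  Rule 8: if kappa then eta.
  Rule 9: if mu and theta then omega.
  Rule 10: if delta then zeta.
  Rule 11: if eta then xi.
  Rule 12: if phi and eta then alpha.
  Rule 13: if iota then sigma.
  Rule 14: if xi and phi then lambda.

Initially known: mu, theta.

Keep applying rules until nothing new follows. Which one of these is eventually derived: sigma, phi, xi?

phi

mu and theta hold, so omega follows (Rule 9).
From omega, Rule 6 gives delta.
delta holds, so zeta follows (Rule 10).
From mu and zeta, Rule 2 gives tau.
tau and omega hold, so phi follows (Rule 4).
xi would need eta (Rule 11), but eta is never established. sigma would need iota (Rule 13), but iota is never established.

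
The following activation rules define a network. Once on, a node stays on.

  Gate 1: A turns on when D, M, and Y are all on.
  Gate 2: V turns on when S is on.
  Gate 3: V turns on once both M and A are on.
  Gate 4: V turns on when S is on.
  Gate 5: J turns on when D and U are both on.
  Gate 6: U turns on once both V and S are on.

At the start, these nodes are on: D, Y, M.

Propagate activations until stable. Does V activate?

Gate 1: D, M, and Y on → A on.
M and A are on, so V turns on (Gate 3).

Yes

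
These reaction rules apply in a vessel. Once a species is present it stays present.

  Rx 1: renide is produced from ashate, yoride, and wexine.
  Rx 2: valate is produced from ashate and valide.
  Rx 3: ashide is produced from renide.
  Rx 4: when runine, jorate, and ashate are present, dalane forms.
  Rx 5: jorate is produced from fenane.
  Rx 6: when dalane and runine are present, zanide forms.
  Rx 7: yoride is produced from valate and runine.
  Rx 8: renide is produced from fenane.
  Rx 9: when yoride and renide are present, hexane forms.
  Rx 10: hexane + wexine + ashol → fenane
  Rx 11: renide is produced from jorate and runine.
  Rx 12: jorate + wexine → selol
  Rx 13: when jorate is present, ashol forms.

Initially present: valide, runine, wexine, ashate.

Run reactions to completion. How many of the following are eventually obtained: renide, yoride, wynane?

ashate and valide present → valate forms (Rx 2).
valate and runine present → yoride forms (Rx 7).
ashate, yoride, and wexine present → renide forms (Rx 1).
renide: reached.
yoride: reached.
No rule produces wynane, and it is not given.
Reached: renide and yoride — 2 of the 3.

2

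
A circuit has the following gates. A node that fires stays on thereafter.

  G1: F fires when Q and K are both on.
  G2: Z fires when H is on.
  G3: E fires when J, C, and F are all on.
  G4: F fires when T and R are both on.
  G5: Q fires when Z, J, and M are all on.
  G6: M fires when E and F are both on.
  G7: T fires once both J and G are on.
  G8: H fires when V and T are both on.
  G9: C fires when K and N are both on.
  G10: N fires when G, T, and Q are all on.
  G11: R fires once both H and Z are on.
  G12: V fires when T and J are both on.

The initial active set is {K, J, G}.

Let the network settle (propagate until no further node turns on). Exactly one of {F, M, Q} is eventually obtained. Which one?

J and G are on, so T fires (G7).
G12: T and J on → V on.
G8: V and T on → H on.
G2: H on → Z on.
G11: H and Z on → R on.
G4: T and R on → F on.
M would need E and F (G6), but E never turns on. Q would need Z, J, and M (G5), but M never turns on.

F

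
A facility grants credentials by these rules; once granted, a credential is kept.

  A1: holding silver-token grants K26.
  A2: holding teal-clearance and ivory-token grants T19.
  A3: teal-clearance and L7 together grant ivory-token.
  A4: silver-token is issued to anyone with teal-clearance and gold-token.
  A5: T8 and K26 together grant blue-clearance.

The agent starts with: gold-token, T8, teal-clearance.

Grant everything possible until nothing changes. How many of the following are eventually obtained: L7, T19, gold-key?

No rule produces L7, and it is not given.
T19 would need teal-clearance and ivory-token (A2), but ivory-token is never granted.
No rule produces gold-key, and it is not given.
None of the 3 are reached.

0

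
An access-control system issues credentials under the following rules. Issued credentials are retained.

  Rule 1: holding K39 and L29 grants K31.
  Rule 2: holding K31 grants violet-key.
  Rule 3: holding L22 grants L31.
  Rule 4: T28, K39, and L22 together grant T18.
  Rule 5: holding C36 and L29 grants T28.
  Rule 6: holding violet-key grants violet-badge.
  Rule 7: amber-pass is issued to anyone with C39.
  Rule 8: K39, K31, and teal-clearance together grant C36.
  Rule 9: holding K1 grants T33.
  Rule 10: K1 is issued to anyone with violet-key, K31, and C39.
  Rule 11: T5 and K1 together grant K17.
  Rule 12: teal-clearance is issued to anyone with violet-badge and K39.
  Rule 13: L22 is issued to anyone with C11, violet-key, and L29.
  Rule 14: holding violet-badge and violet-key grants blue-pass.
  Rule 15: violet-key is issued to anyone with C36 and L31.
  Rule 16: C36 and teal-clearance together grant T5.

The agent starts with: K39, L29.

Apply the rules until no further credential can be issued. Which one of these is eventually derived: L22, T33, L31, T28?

T28

Holding K39 and L29 grants K31 (Rule 1).
Holding K31 grants violet-key (Rule 2).
Holding violet-key grants violet-badge (Rule 6).
Holding violet-badge and K39 grants teal-clearance (Rule 12).
Holding K39, K31, and teal-clearance grants C36 (Rule 8).
Holding C36 and L29 grants T28 (Rule 5).
T33 would need K1 (Rule 9), but K1 is never granted. L31 would need L22 (Rule 3), but L22 is never granted. L22 would need C11, violet-key, and L29 (Rule 13), but C11 is never granted.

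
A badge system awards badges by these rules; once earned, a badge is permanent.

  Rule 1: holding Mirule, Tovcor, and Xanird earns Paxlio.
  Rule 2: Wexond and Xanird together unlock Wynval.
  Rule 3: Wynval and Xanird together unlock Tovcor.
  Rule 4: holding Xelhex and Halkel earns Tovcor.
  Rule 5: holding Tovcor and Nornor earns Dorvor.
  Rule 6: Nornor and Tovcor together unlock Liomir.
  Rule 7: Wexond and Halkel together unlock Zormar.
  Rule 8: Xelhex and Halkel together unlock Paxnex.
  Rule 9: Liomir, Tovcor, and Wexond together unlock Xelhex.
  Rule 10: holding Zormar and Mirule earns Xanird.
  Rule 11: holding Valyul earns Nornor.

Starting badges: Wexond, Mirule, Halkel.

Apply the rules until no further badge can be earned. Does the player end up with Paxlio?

With Wexond and Halkel, Zormar is earned (Rule 7).
With Zormar and Mirule, Xanird is earned (Rule 10).
With Wexond and Xanird, Wynval is earned (Rule 2).
With Wynval and Xanird, Tovcor is earned (Rule 3).
With Mirule, Tovcor, and Xanird, Paxlio is earned (Rule 1).

Yes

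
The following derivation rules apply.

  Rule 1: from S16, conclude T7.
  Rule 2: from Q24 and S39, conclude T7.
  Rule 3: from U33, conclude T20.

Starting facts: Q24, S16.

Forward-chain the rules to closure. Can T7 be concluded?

Yes

S16 holds, so T7 follows (Rule 1).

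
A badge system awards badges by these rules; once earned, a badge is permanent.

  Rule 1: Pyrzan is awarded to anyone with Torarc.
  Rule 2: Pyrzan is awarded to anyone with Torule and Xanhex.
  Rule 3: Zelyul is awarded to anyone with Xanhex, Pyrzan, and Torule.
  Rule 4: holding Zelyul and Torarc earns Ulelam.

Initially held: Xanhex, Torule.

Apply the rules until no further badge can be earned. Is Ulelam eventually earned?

No

Ulelam would need Zelyul and Torarc (Rule 4), but Torarc is never earned.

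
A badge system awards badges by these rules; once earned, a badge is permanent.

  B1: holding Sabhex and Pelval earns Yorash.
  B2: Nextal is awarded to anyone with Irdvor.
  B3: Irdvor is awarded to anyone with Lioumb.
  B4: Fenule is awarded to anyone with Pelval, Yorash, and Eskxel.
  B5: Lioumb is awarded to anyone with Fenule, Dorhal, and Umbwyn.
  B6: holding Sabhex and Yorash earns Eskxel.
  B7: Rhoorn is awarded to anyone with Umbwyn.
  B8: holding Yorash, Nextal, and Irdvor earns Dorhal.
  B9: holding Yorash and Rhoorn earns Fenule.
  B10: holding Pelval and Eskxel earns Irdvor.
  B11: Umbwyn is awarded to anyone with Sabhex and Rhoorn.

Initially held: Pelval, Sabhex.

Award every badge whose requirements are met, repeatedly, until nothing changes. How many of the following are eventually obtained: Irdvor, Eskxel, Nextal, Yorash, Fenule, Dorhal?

With Sabhex and Pelval, Yorash is earned (B1).
With Sabhex and Yorash, Eskxel is earned (B6).
With Pelval and Eskxel, Irdvor is earned (B10).
With Pelval, Yorash, and Eskxel, Fenule is earned (B4).
With Irdvor, Nextal is earned (B2).
With Yorash, Nextal, and Irdvor, Dorhal is earned (B8).
Irdvor: reached.
Eskxel: reached.
Nextal: reached.
Yorash: reached.
Fenule: reached.
Dorhal: reached.
All 6 are reached.

6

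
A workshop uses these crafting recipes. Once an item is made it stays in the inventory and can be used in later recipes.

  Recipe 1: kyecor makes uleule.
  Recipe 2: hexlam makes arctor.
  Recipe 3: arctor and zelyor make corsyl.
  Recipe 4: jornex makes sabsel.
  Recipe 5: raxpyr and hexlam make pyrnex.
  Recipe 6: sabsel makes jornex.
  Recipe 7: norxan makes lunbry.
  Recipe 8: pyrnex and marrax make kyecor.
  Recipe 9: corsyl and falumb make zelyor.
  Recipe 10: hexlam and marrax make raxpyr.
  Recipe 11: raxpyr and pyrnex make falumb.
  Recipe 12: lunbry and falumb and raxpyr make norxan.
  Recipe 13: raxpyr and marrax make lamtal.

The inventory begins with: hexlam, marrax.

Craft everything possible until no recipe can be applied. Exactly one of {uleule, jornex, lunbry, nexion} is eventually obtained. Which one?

uleule

Using Recipe 10, hexlam and marrax make raxpyr.
Using Recipe 5, raxpyr and hexlam make pyrnex.
pyrnex and marrax → kyecor (Recipe 8).
Using Recipe 1, kyecor makes uleule.
lunbry would need norxan (Recipe 7), but norxan is never obtained. jornex would need sabsel (Recipe 6), but sabsel is never obtained. No rule produces nexion, and it is not given.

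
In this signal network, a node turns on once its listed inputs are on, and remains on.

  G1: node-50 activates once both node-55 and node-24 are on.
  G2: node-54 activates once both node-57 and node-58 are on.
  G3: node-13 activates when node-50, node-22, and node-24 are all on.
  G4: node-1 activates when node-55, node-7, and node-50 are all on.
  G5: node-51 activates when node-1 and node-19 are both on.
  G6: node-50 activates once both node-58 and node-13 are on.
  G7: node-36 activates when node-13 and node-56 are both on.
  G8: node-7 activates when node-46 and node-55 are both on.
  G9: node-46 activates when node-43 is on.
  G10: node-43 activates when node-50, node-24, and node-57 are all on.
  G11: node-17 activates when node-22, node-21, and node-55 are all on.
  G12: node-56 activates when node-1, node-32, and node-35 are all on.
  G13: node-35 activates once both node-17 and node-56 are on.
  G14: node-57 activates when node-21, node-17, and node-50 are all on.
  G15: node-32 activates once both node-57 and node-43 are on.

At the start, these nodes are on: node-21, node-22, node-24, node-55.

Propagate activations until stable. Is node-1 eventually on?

Yes

node-22, node-21, and node-55 are on, so node-17 activates (G11).
node-55 and node-24 are on, so node-50 activates (G1).
G14: node-21, node-17, and node-50 on → node-57 on.
G10: node-50, node-24, and node-57 on → node-43 on.
node-43 is on, so node-46 activates (G9).
G8: node-46 and node-55 on → node-7 on.
G4: node-55, node-7, and node-50 on → node-1 on.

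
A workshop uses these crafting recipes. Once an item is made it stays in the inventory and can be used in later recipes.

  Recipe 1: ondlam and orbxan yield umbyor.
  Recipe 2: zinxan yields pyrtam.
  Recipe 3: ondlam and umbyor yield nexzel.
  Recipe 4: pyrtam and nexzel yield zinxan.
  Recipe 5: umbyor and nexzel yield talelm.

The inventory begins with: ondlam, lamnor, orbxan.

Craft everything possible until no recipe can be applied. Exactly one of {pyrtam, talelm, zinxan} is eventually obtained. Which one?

talelm

Using Recipe 1, ondlam and orbxan make umbyor.
ondlam and umbyor → nexzel (Recipe 3).
Using Recipe 5, umbyor and nexzel make talelm.
zinxan would need pyrtam and nexzel (Recipe 4), but pyrtam is never obtained. pyrtam would need zinxan (Recipe 2), but zinxan is never obtained.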